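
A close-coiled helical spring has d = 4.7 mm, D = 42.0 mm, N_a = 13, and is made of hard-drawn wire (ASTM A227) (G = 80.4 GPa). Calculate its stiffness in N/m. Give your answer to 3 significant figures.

k = Gd⁴/(8D³N_a) = (80.4×10³ × 4.7⁴) / (8 × 42.0³ × 13)
  = 3.92326e+07 / 7.70515e+06 = 5.0917 N/mm = 5091.7 N/m

5090 N/m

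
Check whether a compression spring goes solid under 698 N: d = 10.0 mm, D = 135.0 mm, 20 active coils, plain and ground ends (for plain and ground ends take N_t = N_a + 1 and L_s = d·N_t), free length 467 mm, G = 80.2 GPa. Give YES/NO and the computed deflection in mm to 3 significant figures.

k = Gd⁴/(8D³N_a) = (80.2×10³)(10.0⁴)/(8·135.0³·20) = 2.0373 N/mm
N_t = 21; L_s = 10.0·21 = 210 mm; δ_solid = L₀ − L_s = 467 − 210 = 257 mm
δ = F/k = 698/2.0373 = 342.61 mm
δ ≥ δ_solid → spring goes solid

YES, δ = 343 mm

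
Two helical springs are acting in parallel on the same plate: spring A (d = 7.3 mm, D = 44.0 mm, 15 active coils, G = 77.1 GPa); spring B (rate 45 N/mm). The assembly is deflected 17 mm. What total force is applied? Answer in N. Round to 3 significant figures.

k_A = Gd⁴/(8D³N_a) = (77.1×10³)(7.3⁴)/(8·44.0³·15) = 21.419 N/mm
Parallel: k_eq = 21.419 + 45 = 66.419 N/mm
F = k_eq·δ = 66.419·17 = 1129.1 N

1130 N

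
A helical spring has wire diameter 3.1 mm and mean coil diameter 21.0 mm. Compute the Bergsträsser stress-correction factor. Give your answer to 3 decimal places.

C = D/d = 21.0/3.1 = 6.7742
K_B = (4C+2)/(4C−3) = 29.097/24.097 = 1.2075

1.207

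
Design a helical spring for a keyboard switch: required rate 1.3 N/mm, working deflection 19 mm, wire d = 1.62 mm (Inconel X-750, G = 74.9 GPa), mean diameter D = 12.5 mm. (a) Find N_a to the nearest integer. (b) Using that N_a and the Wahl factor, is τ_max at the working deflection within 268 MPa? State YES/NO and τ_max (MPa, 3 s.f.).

N_a = Gd⁴/(8D³k) = (74.9×10³)(1.62⁴)/(8·12.5³·1.3) = 25.4 → N_a = 25
Actual rate k = Gd⁴/(8D³·25) = 1.3206 N/mm
Working load F = kδ = 1.3206·19 = 25.092 N
C = 12.5/1.62 = 7.7160; K_W = (4C−1)/(4C−4)+0.615/C = 1.1914
τ_max = K_W·8FD/(πd³) = 1.1914·187.86 = 223.82 MPa
τ_max ≤ 268 MPa → acceptable

(a) 25 coils; (b) YES, τ_max = 224 MPa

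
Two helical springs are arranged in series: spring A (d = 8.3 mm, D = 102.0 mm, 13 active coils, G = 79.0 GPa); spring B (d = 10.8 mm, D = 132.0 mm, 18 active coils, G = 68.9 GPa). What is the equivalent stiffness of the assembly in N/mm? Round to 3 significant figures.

1.54 N/mm

k_A = Gd⁴/(8D³N_a) = (79.0×10³)(8.3⁴)/(8·102.0³·13) = 3.3971 N/mm
k_B = Gd⁴/(8D³N_a) = (68.9×10³)(10.8⁴)/(8·132.0³·18) = 2.8303 N/mm
Series: 1/k_eq = 1/3.3971 + 1/2.8303 = 0.64769; k_eq = 1.5439 N/mm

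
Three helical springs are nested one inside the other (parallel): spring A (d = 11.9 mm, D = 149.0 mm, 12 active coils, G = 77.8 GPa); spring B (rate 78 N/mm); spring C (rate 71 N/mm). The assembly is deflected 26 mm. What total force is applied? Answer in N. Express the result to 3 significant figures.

k_A = Gd⁴/(8D³N_a) = (77.8×10³)(11.9⁴)/(8·149.0³·12) = 4.9129 N/mm
Parallel: k_eq = 4.9129 + 78 + 71 = 153.91 N/mm
F = k_eq·δ = 153.91·26 = 4001.7 N

4000 N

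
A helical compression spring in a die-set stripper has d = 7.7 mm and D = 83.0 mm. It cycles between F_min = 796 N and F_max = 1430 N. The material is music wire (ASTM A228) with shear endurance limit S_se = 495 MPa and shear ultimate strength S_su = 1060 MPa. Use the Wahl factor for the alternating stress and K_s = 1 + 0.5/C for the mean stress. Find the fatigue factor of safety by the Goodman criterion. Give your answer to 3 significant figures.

C = D/d = 83.0/7.7 = 10.7792; K_W = (4C−1)/(4C−4)+0.615/C = 1.1337; K_s = 1+0.5/C = 1.0464
F_a = (F_max−F_min)/2 = 317 N; F_m = (F_max+F_min)/2 = 1113 N
τ_a = K_W·8F_aD/(πd³) = 1.1337 × 146.76 = 166.39 MPa
τ_m = K_s·8F_mD/(πd³) = 1.0464 × 515.28 = 539.18 MPa
Goodman: 1/n_f = τ_a/S_se + τ_m/S_su = 166.39/495 + 539.18/1060 = 0.33614 + 0.50866 = 0.8448
n_f = 1/0.8448 = 1.184

1.18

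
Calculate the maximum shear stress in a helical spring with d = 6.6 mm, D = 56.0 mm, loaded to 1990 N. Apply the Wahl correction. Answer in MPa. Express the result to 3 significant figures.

Spring index C = D/d = 56.0/6.6 = 8.4848
K_W = (4C−1)/(4C−4) + 0.615/C = 32.939/29.939 + 0.0725 = 1.1727
τ₀ = 8FD/(πd³) = 8·1990·56.0/(π·6.6³) = 891520/903.2 = 987.07 MPa
τ_max = K·τ₀ = 1.1727 × 987.07 = 1157.5 MPa

1160 MPa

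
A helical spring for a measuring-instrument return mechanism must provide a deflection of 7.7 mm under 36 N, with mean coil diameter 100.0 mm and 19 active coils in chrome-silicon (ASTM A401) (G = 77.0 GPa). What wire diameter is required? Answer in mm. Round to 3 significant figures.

Required rate k = F/δ = 36/7.7 = 4.6753 N/mm
d = (8D³N_a·k / G)^(1/4) = (8·100.0³·19·4.6753 / (77.0×10³))^0.25
  = (9229.2)^0.25 = 9.8015 mm

9.80 mm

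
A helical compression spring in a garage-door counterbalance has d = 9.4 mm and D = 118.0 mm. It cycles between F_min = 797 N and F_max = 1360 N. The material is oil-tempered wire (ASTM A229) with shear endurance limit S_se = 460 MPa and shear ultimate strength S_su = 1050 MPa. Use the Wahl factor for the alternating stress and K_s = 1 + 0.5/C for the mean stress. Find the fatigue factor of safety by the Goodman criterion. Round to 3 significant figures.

1.58

C = D/d = 118.0/9.4 = 12.5532; K_W = (4C−1)/(4C−4)+0.615/C = 1.1139; K_s = 1+0.5/C = 1.0398
F_a = (F_max−F_min)/2 = 281.5 N; F_m = (F_max+F_min)/2 = 1078.5 N
τ_a = K_W·8F_aD/(πd³) = 1.1139 × 101.84 = 113.44 MPa
τ_m = K_s·8F_mD/(πd³) = 1.0398 × 390.17 = 405.72 MPa
Goodman: 1/n_f = τ_a/S_se + τ_m/S_su = 113.44/460 + 405.72/1050 = 0.24661 + 0.38640 = 0.633
n_f = 1/0.633 = 1.58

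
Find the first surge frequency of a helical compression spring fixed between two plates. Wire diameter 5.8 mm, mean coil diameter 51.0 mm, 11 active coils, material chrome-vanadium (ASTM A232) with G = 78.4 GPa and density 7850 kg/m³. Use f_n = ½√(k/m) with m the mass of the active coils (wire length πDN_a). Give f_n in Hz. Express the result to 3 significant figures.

k = Gd⁴/(8D³N_a) = (78.4×10³)(5.8⁴)/(8·51.0³·11) = 7.6004 N/mm = 7600.4 N/m
Wire length L = πDN_a = π·51.0·11 = 1762.4 mm
m = ρ·(πd²/4)·L = 7850 × 26.421×10⁻⁶ m² × 1.7624 m = 0.36553 kg
f_n = ½√(k/m) = 0.5·√(7600.4/0.36553) = 0.5·√(20792) = 72.098 Hz

72.1 Hz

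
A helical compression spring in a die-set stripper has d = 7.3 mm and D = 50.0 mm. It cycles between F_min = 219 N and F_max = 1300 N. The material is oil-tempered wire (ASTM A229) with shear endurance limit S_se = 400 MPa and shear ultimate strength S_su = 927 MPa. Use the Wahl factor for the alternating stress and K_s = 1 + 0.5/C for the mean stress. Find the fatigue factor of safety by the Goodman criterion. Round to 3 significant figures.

1.21

C = D/d = 50.0/7.3 = 6.8493; K_W = (4C−1)/(4C−4)+0.615/C = 1.2180; K_s = 1+0.5/C = 1.0730
F_a = (F_max−F_min)/2 = 540.5 N; F_m = (F_max+F_min)/2 = 759.5 N
τ_a = K_W·8F_aD/(πd³) = 1.2180 × 176.9 = 215.47 MPa
τ_m = K_s·8F_mD/(πd³) = 1.0730 × 248.58 = 266.73 MPa
Goodman: 1/n_f = τ_a/S_se + τ_m/S_su = 215.47/400 + 266.73/927 = 0.53868 + 0.28773 = 0.82641
n_f = 1/0.82641 = 1.21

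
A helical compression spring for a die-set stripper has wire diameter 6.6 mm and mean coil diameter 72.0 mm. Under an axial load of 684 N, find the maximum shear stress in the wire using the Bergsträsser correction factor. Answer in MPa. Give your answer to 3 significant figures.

490 MPa

Spring index C = D/d = 72.0/6.6 = 10.9091
K_B = (4C+2)/(4C−3) = 45.636/40.636 = 1.1230
τ₀ = 8FD/(πd³) = 8·684·72.0/(π·6.6³) = 393984/903.2 = 436.21 MPa
τ_max = K·τ₀ = 1.1230 × 436.21 = 489.88 MPa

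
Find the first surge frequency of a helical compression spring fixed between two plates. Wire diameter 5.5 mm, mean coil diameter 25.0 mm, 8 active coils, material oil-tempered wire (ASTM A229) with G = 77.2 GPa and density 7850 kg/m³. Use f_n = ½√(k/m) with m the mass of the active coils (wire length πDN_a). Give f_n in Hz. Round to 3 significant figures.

k = Gd⁴/(8D³N_a) = (77.2×10³)(5.5⁴)/(8·25.0³·8) = 70.643 N/mm = 70643 N/m
Wire length L = πDN_a = π·25.0·8 = 628.32 mm
m = ρ·(πd²/4)·L = 7850 × 23.758×10⁻⁶ m² × 0.62832 m = 0.11718 kg
f_n = ½√(k/m) = 0.5·√(70643/0.11718) = 0.5·√(6.0284e+05) = 388.21 Hz

388 Hz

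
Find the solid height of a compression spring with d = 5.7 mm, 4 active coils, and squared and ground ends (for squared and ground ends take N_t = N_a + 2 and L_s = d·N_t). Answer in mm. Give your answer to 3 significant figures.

34.2 mm

squared and ground ends: N_t = N_a + 2 = 4 + 2 = 6
L_s = d·N_t = 5.7 × 6 = 34.2 mm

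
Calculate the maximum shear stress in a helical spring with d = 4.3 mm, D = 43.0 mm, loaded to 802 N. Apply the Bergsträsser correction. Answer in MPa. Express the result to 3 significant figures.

Spring index C = D/d = 43.0/4.3 = 10.0000
K_B = (4C+2)/(4C−3) = 42.000/37.000 = 1.1351
τ₀ = 8FD/(πd³) = 8·802·43.0/(π·4.3³) = 275888/249.78 = 1104.5 MPa
τ_max = K·τ₀ = 1.1351 × 1104.5 = 1253.8 MPa

1250 MPa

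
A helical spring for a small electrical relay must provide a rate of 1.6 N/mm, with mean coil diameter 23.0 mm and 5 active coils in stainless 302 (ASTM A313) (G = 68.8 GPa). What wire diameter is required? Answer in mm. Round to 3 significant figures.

d = (8D³N_a·k / G)^(1/4) = (8·23.0³·5·1.6 / (68.8×10³))^0.25
  = (11.318)^0.25 = 1.8342 mm

1.83 mm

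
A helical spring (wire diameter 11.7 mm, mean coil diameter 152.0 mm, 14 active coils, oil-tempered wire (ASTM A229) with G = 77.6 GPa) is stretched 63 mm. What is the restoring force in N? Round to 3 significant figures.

233 N

k = Gd⁴/(8D³N_a) = (77.6×10³)(11.7⁴)/(8·152.0³·14) = 3.6971 N/mm
F = k·δ = 3.6971 × 63 = 232.91 N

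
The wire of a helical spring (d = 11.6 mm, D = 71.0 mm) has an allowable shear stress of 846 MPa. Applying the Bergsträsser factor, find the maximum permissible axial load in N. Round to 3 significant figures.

C = D/d = 71.0/11.6 = 6.1207
K_B = (4C+2)/(4C−3) = 26.483/21.483 = 1.2327
τ_max = K·8FD/(πd³) → F_max = τ_allow·πd³/(8DK)
F_max = 846·π·11.6³/(8·71.0·1.2327) = 4.1485e+06/700.2 = 5924.8 N

5920 N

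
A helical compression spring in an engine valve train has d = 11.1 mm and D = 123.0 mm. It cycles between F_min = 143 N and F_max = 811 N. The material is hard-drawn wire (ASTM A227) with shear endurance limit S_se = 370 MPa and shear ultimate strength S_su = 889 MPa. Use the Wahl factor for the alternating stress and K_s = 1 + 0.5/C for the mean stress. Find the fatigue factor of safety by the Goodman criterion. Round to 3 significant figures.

2.76

C = D/d = 123.0/11.1 = 11.0811; K_W = (4C−1)/(4C−4)+0.615/C = 1.1299; K_s = 1+0.5/C = 1.0451
F_a = (F_max−F_min)/2 = 334 N; F_m = (F_max+F_min)/2 = 477 N
τ_a = K_W·8F_aD/(πd³) = 1.1299 × 76.493 = 86.429 MPa
τ_m = K_s·8F_mD/(πd³) = 1.0451 × 109.24 = 114.17 MPa
Goodman: 1/n_f = τ_a/S_se + τ_m/S_su = 86.429/370 + 114.17/889 = 0.23359 + 0.12843 = 0.36202
n_f = 1/0.36202 = 2.762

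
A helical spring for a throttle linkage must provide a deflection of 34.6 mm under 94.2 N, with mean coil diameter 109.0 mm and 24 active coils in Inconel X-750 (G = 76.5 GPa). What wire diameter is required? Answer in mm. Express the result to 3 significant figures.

9.70 mm

Required rate k = F/δ = 94.2/34.6 = 2.7225 N/mm
d = (8D³N_a·k / G)^(1/4) = (8·109.0³·24·2.7225 / (76.5×10³))^0.25
  = (8849)^0.25 = 9.6989 mm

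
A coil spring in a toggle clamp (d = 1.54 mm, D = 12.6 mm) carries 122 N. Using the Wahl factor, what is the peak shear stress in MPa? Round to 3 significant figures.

Spring index C = D/d = 12.6/1.54 = 8.1818
K_W = (4C−1)/(4C−4) + 0.615/C = 31.727/28.727 + 0.0752 = 1.1796
τ₀ = 8FD/(πd³) = 8·122·12.6/(π·1.54³) = 12297.6/11.474 = 1071.8 MPa
τ_max = K·τ₀ = 1.1796 × 1071.8 = 1264.3 MPa

1260 MPa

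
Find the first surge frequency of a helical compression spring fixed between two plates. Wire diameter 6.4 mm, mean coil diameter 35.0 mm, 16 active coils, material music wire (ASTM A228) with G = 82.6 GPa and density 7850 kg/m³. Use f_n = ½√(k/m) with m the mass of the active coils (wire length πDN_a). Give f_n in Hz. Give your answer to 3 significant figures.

119 Hz

k = Gd⁴/(8D³N_a) = (82.6×10³)(6.4⁴)/(8·35.0³·16) = 25.251 N/mm = 25251 N/m
Wire length L = πDN_a = π·35.0·16 = 1759.3 mm
m = ρ·(πd²/4)·L = 7850 × 32.17×10⁻⁶ m² × 1.7593 m = 0.44428 kg
f_n = ½√(k/m) = 0.5·√(25251/0.44428) = 0.5·√(56837) = 119.2 Hz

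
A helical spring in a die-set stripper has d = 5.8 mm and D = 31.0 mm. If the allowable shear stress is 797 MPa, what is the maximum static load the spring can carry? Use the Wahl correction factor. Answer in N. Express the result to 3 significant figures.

1530 N

C = D/d = 31.0/5.8 = 5.3448
K_W = (4C−1)/(4C−4) + 0.615/C = 20.379/17.379 + 0.1151 = 1.2877
τ_max = K·8FD/(πd³) → F_max = τ_allow·πd³/(8DK)
F_max = 797·π·5.8³/(8·31.0·1.2877) = 4.8853e+05/319.35 = 1529.8 N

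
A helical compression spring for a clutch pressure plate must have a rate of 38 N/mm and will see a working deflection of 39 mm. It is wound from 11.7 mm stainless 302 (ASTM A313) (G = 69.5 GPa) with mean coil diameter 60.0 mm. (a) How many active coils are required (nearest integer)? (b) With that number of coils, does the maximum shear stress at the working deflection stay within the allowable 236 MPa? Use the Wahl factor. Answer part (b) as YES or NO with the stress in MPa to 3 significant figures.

N_a = Gd⁴/(8D³k) = (69.5×10³)(11.7⁴)/(8·60.0³·38) = 19.83 → N_a = 20
Actual rate k = Gd⁴/(8D³·20) = 37.684 N/mm
Working load F = kδ = 37.684·39 = 1469.7 N
C = 60.0/11.7 = 5.1282; K_W = (4C−1)/(4C−4)+0.615/C = 1.3016
τ_max = K_W·8FD/(πd³) = 1.3016·140.2 = 182.49 MPa
τ_max ≤ 236 MPa → acceptable

(a) 20 coils; (b) YES, τ_max = 182 MPa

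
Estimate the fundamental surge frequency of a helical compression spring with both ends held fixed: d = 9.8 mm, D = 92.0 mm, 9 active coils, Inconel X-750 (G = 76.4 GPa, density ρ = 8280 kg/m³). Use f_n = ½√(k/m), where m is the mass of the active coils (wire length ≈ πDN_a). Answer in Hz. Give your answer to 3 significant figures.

44.0 Hz

k = Gd⁴/(8D³N_a) = (76.4×10³)(9.8⁴)/(8·92.0³·9) = 12.569 N/mm = 12569 N/m
Wire length L = πDN_a = π·92.0·9 = 2601.2 mm
m = ρ·(πd²/4)·L = 8280 × 75.43×10⁻⁶ m² × 2.6012 m = 1.6246 kg
f_n = ½√(k/m) = 0.5·√(12569/1.6246) = 0.5·√(7736.6) = 43.979 Hz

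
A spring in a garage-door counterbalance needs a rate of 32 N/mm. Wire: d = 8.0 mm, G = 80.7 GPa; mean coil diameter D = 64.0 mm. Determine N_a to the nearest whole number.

N_a = Gd⁴/(8D³k) = (80.7×10³ × 8.0⁴)/(8 × 64.0³ × 32)
    = 3.30547e+08 / 6.71089e+07 = 4.926 → 5 coils

5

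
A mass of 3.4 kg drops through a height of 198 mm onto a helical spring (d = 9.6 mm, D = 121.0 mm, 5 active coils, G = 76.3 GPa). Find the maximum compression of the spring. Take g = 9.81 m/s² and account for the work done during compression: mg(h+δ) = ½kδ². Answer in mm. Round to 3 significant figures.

k = Gd⁴/(8D³N_a) = (76.3×10³)(9.6⁴)/(8·121.0³·5) = 9.1452 N/mm
W = mg = 3.4 × 9.81 = 33.354 N
½kδ² − Wδ − Wh = 0 → δ = (W + √(W² + 2kWh))/k
δ = (33.354 + √(1112.5 + 120792))/9.1452 = (33.354 + 349.15)/9.1452 = 41.825 mm

41.8 mm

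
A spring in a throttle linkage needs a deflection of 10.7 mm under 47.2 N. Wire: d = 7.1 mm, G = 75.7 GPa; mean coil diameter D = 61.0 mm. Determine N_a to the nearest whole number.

Required rate k = F/δ = 47.2/10.7 = 4.4112 N/mm
N_a = Gd⁴/(8D³k) = (75.7×10³ × 7.1⁴)/(8 × 61.0³ × 4.4112)
    = 1.92366e+08 / 8.0101e+06 = 24.02 → 24 coils

24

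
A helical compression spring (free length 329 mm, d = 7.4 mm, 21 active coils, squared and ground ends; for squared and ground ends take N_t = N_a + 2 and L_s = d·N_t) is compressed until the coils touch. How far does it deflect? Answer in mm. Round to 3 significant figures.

N_t = 23; L_s = 7.4·23 = 170.2 mm
δ_solid = L₀ − L_s = 329 − 170.2 = 158.8 mm

159 mm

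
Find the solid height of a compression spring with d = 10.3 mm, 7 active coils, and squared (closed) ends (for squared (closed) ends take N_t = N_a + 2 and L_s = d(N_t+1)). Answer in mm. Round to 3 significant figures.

103 mm

squared (closed) ends: N_t = N_a + 2 = 7 + 2 = 9
L_s = d·(N_t+1) = 10.3 × 10 = 103 mm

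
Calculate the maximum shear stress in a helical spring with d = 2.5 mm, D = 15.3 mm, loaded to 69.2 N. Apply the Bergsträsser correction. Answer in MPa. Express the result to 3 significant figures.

213 MPa

Spring index C = D/d = 15.3/2.5 = 6.1200
K_B = (4C+2)/(4C−3) = 26.480/21.480 = 1.2328
τ₀ = 8FD/(πd³) = 8·69.2·15.3/(π·2.5³) = 8470.08/49.087 = 172.55 MPa
τ_max = K·τ₀ = 1.2328 × 172.55 = 212.72 MPa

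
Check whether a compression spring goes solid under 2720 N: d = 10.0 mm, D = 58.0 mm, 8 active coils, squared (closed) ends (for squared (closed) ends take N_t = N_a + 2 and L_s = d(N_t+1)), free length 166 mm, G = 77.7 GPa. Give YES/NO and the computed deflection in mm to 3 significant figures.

k = Gd⁴/(8D³N_a) = (77.7×10³)(10.0⁴)/(8·58.0³·8) = 62.224 N/mm
N_t = 10; L_s = 10.0·11 = 110 mm; δ_solid = L₀ − L_s = 166 − 110 = 56 mm
δ = F/k = 2720/62.224 = 43.713 mm
δ < δ_solid → spring does not go solid

NO, δ = 43.7 mm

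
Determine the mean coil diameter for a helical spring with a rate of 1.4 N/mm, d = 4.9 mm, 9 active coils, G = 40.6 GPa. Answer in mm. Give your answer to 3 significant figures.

D = (Gd⁴/(8N_a·k))^(1/3) = (40.6×10³·4.9⁴/(8·9·1.4))^(1/3)
  = (232193)^(1/3) = 61.4634 mm

61.5 mm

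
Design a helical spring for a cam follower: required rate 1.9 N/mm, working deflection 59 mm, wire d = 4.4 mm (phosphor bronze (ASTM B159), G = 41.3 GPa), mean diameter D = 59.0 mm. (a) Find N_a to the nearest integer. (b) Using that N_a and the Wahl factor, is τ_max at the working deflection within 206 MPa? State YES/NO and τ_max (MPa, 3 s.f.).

N_a = Gd⁴/(8D³k) = (41.3×10³)(4.4⁴)/(8·59.0³·1.9) = 4.959 → N_a = 5
Actual rate k = Gd⁴/(8D³·5) = 1.8843 N/mm
Working load F = kδ = 1.8843·59 = 111.17 N
C = 59.0/4.4 = 13.4091; K_W = (4C−1)/(4C−4)+0.615/C = 1.1063
τ_max = K_W·8FD/(πd³) = 1.1063·196.08 = 216.92 MPa
τ_max > 206 MPa → exceeds allowable

(a) 5 coils; (b) NO, τ_max = 217 MPa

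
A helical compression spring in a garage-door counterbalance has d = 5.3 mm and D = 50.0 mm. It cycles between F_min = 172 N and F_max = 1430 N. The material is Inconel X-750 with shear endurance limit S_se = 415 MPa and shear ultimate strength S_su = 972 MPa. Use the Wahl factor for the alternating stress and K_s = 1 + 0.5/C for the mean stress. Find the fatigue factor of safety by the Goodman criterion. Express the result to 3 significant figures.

0.447

C = D/d = 50.0/5.3 = 9.4340; K_W = (4C−1)/(4C−4)+0.615/C = 1.1541; K_s = 1+0.5/C = 1.0530
F_a = (F_max−F_min)/2 = 629 N; F_m = (F_max+F_min)/2 = 801 N
τ_a = K_W·8F_aD/(πd³) = 1.1541 × 537.94 = 620.84 MPa
τ_m = K_s·8F_mD/(πd³) = 1.0530 × 685.04 = 721.35 MPa
Goodman: 1/n_f = τ_a/S_se + τ_m/S_su = 620.84/415 + 721.35/972 = 1.49601 + 0.74213 = 2.2381
n_f = 1/2.2381 = 0.4468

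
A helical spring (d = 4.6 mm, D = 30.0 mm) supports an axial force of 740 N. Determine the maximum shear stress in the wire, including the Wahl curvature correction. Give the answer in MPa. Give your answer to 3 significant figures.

Spring index C = D/d = 30.0/4.6 = 6.5217
K_W = (4C−1)/(4C−4) + 0.615/C = 25.087/22.087 + 0.0943 = 1.2301
τ₀ = 8FD/(πd³) = 8·740·30.0/(π·4.6³) = 177600/305.79 = 580.79 MPa
τ_max = K·τ₀ = 1.2301 × 580.79 = 714.45 MPa

714 MPa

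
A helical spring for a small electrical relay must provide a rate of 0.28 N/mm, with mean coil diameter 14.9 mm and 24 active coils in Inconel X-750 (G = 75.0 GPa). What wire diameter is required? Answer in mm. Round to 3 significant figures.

1.24 mm

d = (8D³N_a·k / G)^(1/4) = (8·14.9³·24·0.28 / (75.0×10³))^0.25
  = (2.3711)^0.25 = 1.2409 mm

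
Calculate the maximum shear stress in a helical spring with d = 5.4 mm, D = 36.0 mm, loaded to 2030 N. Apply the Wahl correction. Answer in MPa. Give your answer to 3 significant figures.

1450 MPa

Spring index C = D/d = 36.0/5.4 = 6.6667
K_W = (4C−1)/(4C−4) + 0.615/C = 25.667/22.667 + 0.0923 = 1.2246
τ₀ = 8FD/(πd³) = 8·2030·36.0/(π·5.4³) = 584640/494.69 = 1181.8 MPa
τ_max = K·τ₀ = 1.2246 × 1181.8 = 1447.3 MPa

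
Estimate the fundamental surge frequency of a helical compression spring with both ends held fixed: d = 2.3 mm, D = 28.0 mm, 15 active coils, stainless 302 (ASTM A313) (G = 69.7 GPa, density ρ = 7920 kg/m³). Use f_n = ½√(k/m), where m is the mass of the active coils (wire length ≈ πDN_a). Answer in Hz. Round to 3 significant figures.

k = Gd⁴/(8D³N_a) = (69.7×10³)(2.3⁴)/(8·28.0³·15) = 0.74044 N/mm = 740.44 N/m
Wire length L = πDN_a = π·28.0·15 = 1319.5 mm
m = ρ·(πd²/4)·L = 7920 × 4.1548×10⁻⁶ m² × 1.3195 m = 0.043418 kg
f_n = ½√(k/m) = 0.5·√(740.44/0.043418) = 0.5·√(17054) = 65.295 Hz

65.3 Hz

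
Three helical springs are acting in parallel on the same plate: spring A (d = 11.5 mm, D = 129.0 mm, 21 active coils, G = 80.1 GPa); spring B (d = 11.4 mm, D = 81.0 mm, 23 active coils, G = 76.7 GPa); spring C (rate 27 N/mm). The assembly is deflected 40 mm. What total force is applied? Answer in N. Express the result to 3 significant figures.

1770 N

k_A = Gd⁴/(8D³N_a) = (80.1×10³)(11.5⁴)/(8·129.0³·21) = 3.8846 N/mm
k_B = Gd⁴/(8D³N_a) = (76.7×10³)(11.4⁴)/(8·81.0³·23) = 13.248 N/mm
Parallel: k_eq = 3.8846 + 13.248 + 27 = 44.132 N/mm
F = k_eq·δ = 44.132·40 = 1765.3 N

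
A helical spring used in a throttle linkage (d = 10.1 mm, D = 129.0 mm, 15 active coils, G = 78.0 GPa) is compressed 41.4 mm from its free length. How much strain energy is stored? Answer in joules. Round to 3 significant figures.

k = Gd⁴/(8D³N_a) = (78.0×10³)(10.1⁴)/(8·129.0³·15) = 3.1509 N/mm
U = ½kδ² = 0.5 × 3.1509 × 41.4² = 2700.2 N·mm = 2.7002 J

2.70 J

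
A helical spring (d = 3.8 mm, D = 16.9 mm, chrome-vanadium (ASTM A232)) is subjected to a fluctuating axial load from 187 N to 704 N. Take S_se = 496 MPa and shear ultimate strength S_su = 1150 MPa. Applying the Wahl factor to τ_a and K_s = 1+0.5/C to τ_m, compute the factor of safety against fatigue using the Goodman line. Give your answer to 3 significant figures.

1.12

C = D/d = 16.9/3.8 = 4.4474; K_W = (4C−1)/(4C−4)+0.615/C = 1.3558; K_s = 1+0.5/C = 1.1124
F_a = (F_max−F_min)/2 = 258.5 N; F_m = (F_max+F_min)/2 = 445.5 N
τ_a = K_W·8F_aD/(πd³) = 1.3558 × 202.74 = 274.88 MPa
τ_m = K_s·8F_mD/(πd³) = 1.1124 × 349.4 = 388.68 MPa
Goodman: 1/n_f = τ_a/S_se + τ_m/S_su = 274.88/496 + 388.68/1150 = 0.55420 + 0.33798 = 0.89218
n_f = 1/0.89218 = 1.121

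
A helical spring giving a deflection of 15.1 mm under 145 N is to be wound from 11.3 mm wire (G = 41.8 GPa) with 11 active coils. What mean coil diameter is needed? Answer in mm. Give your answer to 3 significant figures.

Required rate k = F/δ = 145/15.1 = 9.6026 N/mm
D = (Gd⁴/(8N_a·k))^(1/3) = (41.8×10³·11.3⁴/(8·11·9.6026))^(1/3)
  = (806522)^(1/3) = 93.0834 mm

93.1 mm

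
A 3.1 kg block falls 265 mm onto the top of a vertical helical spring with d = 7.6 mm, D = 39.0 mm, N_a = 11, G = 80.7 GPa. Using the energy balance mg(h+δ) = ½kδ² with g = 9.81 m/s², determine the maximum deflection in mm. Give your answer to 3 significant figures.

k = Gd⁴/(8D³N_a) = (80.7×10³)(7.6⁴)/(8·39.0³·11) = 51.576 N/mm
W = mg = 3.1 × 9.81 = 30.411 N
½kδ² − Wδ − Wh = 0 → δ = (W + √(W² + 2kWh))/k
δ = (30.411 + √(924.83 + 831300))/51.576 = (30.411 + 912.26)/51.576 = 18.277 mm

18.3 mm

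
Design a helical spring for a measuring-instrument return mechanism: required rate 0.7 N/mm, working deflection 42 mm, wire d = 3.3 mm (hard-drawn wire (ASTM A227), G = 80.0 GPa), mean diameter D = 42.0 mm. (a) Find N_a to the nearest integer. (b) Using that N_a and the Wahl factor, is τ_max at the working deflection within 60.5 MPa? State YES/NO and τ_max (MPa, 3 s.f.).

(a) 23 coils; (b) NO, τ_max = 96.8 MPa

N_a = Gd⁴/(8D³k) = (80.0×10³)(3.3⁴)/(8·42.0³·0.7) = 22.87 → N_a = 23
Actual rate k = Gd⁴/(8D³·23) = 0.69595 N/mm
Working load F = kδ = 0.69595·42 = 29.23 N
C = 42.0/3.3 = 12.7273; K_W = (4C−1)/(4C−4)+0.615/C = 1.1123
τ_max = K_W·8FD/(πd³) = 1.1123·86.992 = 96.758 MPa
τ_max > 60.5 MPa → exceeds allowable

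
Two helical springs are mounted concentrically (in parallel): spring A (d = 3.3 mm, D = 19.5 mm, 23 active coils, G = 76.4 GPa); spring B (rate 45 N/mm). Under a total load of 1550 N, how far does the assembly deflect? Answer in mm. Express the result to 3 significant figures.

k_A = Gd⁴/(8D³N_a) = (76.4×10³)(3.3⁴)/(8·19.5³·23) = 6.6409 N/mm
Parallel: k_eq = 6.6409 + 45 = 51.641 N/mm
δ = F/k_eq = 1550/51.641 = 30.015 mm

30.0 mm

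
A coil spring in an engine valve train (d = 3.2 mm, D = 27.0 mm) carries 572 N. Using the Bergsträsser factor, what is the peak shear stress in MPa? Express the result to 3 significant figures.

1400 MPa

Spring index C = D/d = 27.0/3.2 = 8.4375
K_B = (4C+2)/(4C−3) = 35.750/30.750 = 1.1626
τ₀ = 8FD/(πd³) = 8·572·27.0/(π·3.2³) = 123552/102.94 = 1200.2 MPa
τ_max = K·τ₀ = 1.1626 × 1200.2 = 1395.3 MPa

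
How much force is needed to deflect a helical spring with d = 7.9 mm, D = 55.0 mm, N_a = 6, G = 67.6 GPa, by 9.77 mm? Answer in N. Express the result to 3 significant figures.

k = Gd⁴/(8D³N_a) = (67.6×10³)(7.9⁴)/(8·55.0³·6) = 32.971 N/mm
F = k·δ = 32.971 × 9.77 = 322.12 N

322 N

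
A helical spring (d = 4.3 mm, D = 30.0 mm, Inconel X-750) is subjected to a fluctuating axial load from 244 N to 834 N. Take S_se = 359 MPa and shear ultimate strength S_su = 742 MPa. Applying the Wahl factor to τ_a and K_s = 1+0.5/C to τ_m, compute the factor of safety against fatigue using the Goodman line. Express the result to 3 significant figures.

0.586

C = D/d = 30.0/4.3 = 6.9767; K_W = (4C−1)/(4C−4)+0.615/C = 1.2136; K_s = 1+0.5/C = 1.0717
F_a = (F_max−F_min)/2 = 295 N; F_m = (F_max+F_min)/2 = 539 N
τ_a = K_W·8F_aD/(πd³) = 1.2136 × 283.45 = 344.01 MPa
τ_m = K_s·8F_mD/(πd³) = 1.0717 × 517.9 = 555.01 MPa
Goodman: 1/n_f = τ_a/S_se + τ_m/S_su = 344.01/359 + 555.01/742 = 0.95824 + 0.74800 = 1.7062
n_f = 1/1.7062 = 0.5861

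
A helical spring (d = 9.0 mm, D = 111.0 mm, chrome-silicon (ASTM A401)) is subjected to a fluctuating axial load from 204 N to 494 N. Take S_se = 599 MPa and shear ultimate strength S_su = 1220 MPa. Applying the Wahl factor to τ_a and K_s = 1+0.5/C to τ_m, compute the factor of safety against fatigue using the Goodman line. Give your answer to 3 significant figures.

C = D/d = 111.0/9.0 = 12.3333; K_W = (4C−1)/(4C−4)+0.615/C = 1.1160; K_s = 1+0.5/C = 1.0405
F_a = (F_max−F_min)/2 = 145 N; F_m = (F_max+F_min)/2 = 349 N
τ_a = K_W·8F_aD/(πd³) = 1.1160 × 56.222 = 62.746 MPa
τ_m = K_s·8F_mD/(πd³) = 1.0405 × 135.32 = 140.81 MPa
Goodman: 1/n_f = τ_a/S_se + τ_m/S_su = 62.746/599 + 140.81/1220 = 0.10475 + 0.11541 = 0.22017
n_f = 1/0.22017 = 4.542

4.54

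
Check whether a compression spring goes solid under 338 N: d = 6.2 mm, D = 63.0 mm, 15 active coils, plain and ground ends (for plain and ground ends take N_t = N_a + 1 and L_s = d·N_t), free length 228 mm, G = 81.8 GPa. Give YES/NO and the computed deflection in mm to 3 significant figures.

NO, δ = 83.9 mm

k = Gd⁴/(8D³N_a) = (81.8×10³)(6.2⁴)/(8·63.0³·15) = 4.0283 N/mm
N_t = 16; L_s = 6.2·16 = 99.2 mm; δ_solid = L₀ − L_s = 228 − 99.2 = 128.8 mm
δ = F/k = 338/4.0283 = 83.907 mm
δ < δ_solid → spring does not go solid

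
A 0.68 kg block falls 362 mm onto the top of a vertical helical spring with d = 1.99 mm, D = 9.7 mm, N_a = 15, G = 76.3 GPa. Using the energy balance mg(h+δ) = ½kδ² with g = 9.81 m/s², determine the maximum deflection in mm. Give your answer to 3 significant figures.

k = Gd⁴/(8D³N_a) = (76.3×10³)(1.99⁴)/(8·9.7³·15) = 10.925 N/mm
W = mg = 0.68 × 9.81 = 6.6708 N
½kδ² − Wδ − Wh = 0 → δ = (W + √(W² + 2kWh))/k
δ = (6.6708 + √(44.5 + 52766.3))/10.925 = (6.6708 + 229.81)/10.925 = 21.645 mm

21.6 mm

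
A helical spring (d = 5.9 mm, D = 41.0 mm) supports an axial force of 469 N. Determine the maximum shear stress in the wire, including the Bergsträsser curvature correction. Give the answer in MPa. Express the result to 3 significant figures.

Spring index C = D/d = 41.0/5.9 = 6.9492
K_B = (4C+2)/(4C−3) = 29.797/24.797 = 1.2016
τ₀ = 8FD/(πd³) = 8·469·41.0/(π·5.9³) = 153832/645.22 = 238.42 MPa
τ_max = K·τ₀ = 1.2016 × 238.42 = 286.49 MPa

286 MPa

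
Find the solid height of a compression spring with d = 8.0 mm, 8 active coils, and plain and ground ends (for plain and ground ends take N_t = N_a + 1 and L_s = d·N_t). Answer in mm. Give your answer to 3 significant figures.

plain and ground ends: N_t = N_a + 1 = 8 + 1 = 9
L_s = d·N_t = 8.0 × 9 = 72 mm

72.0 mm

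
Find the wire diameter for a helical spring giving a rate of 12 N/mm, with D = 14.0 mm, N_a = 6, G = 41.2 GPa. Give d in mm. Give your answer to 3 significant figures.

d = (8D³N_a·k / G)^(1/4) = (8·14.0³·6·12 / (41.2×10³))^0.25
  = (38.363)^0.25 = 2.4887 mm

2.49 mm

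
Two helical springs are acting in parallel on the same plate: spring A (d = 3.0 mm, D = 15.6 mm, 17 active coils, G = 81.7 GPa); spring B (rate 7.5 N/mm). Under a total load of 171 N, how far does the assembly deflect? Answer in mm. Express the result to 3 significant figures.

8.42 mm

k_A = Gd⁴/(8D³N_a) = (81.7×10³)(3.0⁴)/(8·15.6³·17) = 12.817 N/mm
Parallel: k_eq = 12.817 + 7.5 = 20.317 N/mm
δ = F/k_eq = 171/20.317 = 8.4165 mm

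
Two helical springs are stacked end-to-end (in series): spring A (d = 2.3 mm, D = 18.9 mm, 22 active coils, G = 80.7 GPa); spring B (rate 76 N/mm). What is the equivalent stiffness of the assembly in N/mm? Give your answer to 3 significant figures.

k_A = Gd⁴/(8D³N_a) = (80.7×10³)(2.3⁴)/(8·18.9³·22) = 1.9006 N/mm
Series: 1/k_eq = 1/1.9006 + 1/76 = 0.53931; k_eq = 1.8542 N/mm

1.85 N/mm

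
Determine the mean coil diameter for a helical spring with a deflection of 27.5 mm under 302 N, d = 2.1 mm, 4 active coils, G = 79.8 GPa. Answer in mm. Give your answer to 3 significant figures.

Required rate k = F/δ = 302/27.5 = 10.982 N/mm
D = (Gd⁴/(8N_a·k))^(1/3) = (79.8×10³·2.1⁴/(8·4·10.982))^(1/3)
  = (4416.27)^(1/3) = 16.4066 mm

16.4 mm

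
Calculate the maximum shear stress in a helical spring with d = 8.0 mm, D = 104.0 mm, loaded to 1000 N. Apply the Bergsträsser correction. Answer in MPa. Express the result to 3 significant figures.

570 MPa

Spring index C = D/d = 104.0/8.0 = 13.0000
K_B = (4C+2)/(4C−3) = 54.000/49.000 = 1.1020
τ₀ = 8FD/(πd³) = 8·1000·104.0/(π·8.0³) = 832000/1608.5 = 517.25 MPa
τ_max = K·τ₀ = 1.1020 × 517.25 = 570.03 MPa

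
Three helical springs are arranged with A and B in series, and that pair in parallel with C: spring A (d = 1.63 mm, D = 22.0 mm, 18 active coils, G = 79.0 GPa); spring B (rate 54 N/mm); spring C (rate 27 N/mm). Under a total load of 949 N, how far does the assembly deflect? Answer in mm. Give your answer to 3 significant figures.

k_A = Gd⁴/(8D³N_a) = (79.0×10³)(1.63⁴)/(8·22.0³·18) = 0.3637 N/mm
Springs A,B series: k_AB = 1/(1/0.3637+1/54) = 0.36127 N/mm; parallel with C: k_eq = 0.36127+27 = 27.361 N/mm
δ = F/k_eq = 949/27.361 = 34.684 mm

34.7 mm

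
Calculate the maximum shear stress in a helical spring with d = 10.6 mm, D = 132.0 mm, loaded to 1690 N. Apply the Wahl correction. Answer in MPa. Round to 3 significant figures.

Spring index C = D/d = 132.0/10.6 = 12.4528
K_W = (4C−1)/(4C−4) + 0.615/C = 48.811/45.811 + 0.0494 = 1.1149
τ₀ = 8FD/(πd³) = 8·1690·132.0/(π·10.6³) = 1.78464e+06/3741.7 = 476.96 MPa
τ_max = K·τ₀ = 1.1149 × 476.96 = 531.75 MPa

532 MPa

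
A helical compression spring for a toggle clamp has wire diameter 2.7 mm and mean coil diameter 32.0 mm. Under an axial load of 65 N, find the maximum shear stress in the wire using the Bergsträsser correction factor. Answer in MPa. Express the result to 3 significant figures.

Spring index C = D/d = 32.0/2.7 = 11.8519
K_B = (4C+2)/(4C−3) = 49.407/44.407 = 1.1126
τ₀ = 8FD/(πd³) = 8·65·32.0/(π·2.7³) = 16640/61.836 = 269.1 MPa
τ_max = K·τ₀ = 1.1126 × 269.1 = 299.4 MPa

299 MPa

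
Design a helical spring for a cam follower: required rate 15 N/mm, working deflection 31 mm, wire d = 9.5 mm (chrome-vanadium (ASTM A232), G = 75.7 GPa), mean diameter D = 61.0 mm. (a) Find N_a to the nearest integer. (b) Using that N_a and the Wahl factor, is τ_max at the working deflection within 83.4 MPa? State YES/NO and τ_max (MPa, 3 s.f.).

N_a = Gd⁴/(8D³k) = (75.7×10³)(9.5⁴)/(8·61.0³·15) = 22.64 → N_a = 23
Actual rate k = Gd⁴/(8D³·23) = 14.763 N/mm
Working load F = kδ = 14.763·31 = 457.66 N
C = 61.0/9.5 = 6.4211; K_W = (4C−1)/(4C−4)+0.615/C = 1.2341
τ_max = K_W·8FD/(πd³) = 1.2341·82.917 = 102.33 MPa
τ_max > 83.4 MPa → exceeds allowable

(a) 23 coils; (b) NO, τ_max = 102 MPa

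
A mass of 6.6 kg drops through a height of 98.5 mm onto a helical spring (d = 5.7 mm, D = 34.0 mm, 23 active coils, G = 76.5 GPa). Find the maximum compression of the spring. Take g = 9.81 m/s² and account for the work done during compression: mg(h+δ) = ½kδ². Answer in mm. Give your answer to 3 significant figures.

40.1 mm

k = Gd⁴/(8D³N_a) = (76.5×10³)(5.7⁴)/(8·34.0³·23) = 11.166 N/mm
W = mg = 6.6 × 9.81 = 64.746 N
½kδ² − Wδ − Wh = 0 → δ = (W + √(W² + 2kWh))/k
δ = (64.746 + √(4192 + 142425))/11.166 = (64.746 + 382.91)/11.166 = 40.09 mm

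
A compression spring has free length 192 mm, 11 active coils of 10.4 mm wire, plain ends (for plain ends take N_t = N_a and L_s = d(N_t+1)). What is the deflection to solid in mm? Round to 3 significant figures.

N_t = 11; L_s = 10.4·12 = 124.8 mm
δ_solid = L₀ − L_s = 192 − 124.8 = 67.2 mm

67.2 mm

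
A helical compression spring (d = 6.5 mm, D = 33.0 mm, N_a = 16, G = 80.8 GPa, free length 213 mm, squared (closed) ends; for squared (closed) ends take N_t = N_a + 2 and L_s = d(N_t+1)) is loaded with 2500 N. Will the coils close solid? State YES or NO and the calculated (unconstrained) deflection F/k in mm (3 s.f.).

k = Gd⁴/(8D³N_a) = (80.8×10³)(6.5⁴)/(8·33.0³·16) = 31.355 N/mm
N_t = 18; L_s = 6.5·19 = 123.5 mm; δ_solid = L₀ − L_s = 213 − 123.5 = 89.5 mm
δ = F/k = 2500/31.355 = 79.731 mm
δ < δ_solid → spring does not go solid

NO, δ = 79.7 mm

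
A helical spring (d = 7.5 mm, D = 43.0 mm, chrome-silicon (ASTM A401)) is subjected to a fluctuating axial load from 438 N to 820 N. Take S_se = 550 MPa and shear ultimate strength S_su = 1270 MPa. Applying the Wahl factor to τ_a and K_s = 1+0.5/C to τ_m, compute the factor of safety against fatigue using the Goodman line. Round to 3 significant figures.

3.94

C = D/d = 43.0/7.5 = 5.7333; K_W = (4C−1)/(4C−4)+0.615/C = 1.2657; K_s = 1+0.5/C = 1.0872
F_a = (F_max−F_min)/2 = 191 N; F_m = (F_max+F_min)/2 = 629 N
τ_a = K_W·8F_aD/(πd³) = 1.2657 × 49.574 = 62.747 MPa
τ_m = K_s·8F_mD/(πd³) = 1.0872 × 163.26 = 177.5 MPa
Goodman: 1/n_f = τ_a/S_se + τ_m/S_su = 62.747/550 + 177.5/1270 = 0.11409 + 0.13976 = 0.25385
n_f = 1/0.25385 = 3.939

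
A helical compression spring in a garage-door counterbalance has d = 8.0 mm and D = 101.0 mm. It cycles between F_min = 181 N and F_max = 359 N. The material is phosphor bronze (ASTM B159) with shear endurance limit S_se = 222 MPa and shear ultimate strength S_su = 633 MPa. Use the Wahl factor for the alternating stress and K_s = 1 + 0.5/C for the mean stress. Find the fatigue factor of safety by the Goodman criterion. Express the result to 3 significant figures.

2.24

C = D/d = 101.0/8.0 = 12.6250; K_W = (4C−1)/(4C−4)+0.615/C = 1.1132; K_s = 1+0.5/C = 1.0396
F_a = (F_max−F_min)/2 = 89 N; F_m = (F_max+F_min)/2 = 270 N
τ_a = K_W·8F_aD/(πd³) = 1.1132 × 44.708 = 49.77 MPa
τ_m = K_s·8F_mD/(πd³) = 1.0396 × 135.63 = 141 MPa
Goodman: 1/n_f = τ_a/S_se + τ_m/S_su = 49.77/222 + 141/633 = 0.22419 + 0.22275 = 0.44694
n_f = 1/0.44694 = 2.237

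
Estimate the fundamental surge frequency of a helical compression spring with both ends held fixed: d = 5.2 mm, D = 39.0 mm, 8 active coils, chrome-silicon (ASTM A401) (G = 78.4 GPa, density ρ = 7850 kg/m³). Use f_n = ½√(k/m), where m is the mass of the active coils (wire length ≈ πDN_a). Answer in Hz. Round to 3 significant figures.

k = Gd⁴/(8D³N_a) = (78.4×10³)(5.2⁴)/(8·39.0³·8) = 15.099 N/mm = 15099 N/m
Wire length L = πDN_a = π·39.0·8 = 980.18 mm
m = ρ·(πd²/4)·L = 7850 × 21.237×10⁻⁶ m² × 0.98018 m = 0.16341 kg
f_n = ½√(k/m) = 0.5·√(15099/0.16341) = 0.5·√(92403) = 151.99 Hz

152 Hz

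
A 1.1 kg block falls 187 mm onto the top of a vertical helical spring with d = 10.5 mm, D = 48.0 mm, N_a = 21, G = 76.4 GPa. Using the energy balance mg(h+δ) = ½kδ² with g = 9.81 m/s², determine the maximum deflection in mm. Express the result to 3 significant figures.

k = Gd⁴/(8D³N_a) = (76.4×10³)(10.5⁴)/(8·48.0³·21) = 49.982 N/mm
W = mg = 1.1 × 9.81 = 10.791 N
½kδ² − Wδ − Wh = 0 → δ = (W + √(W² + 2kWh))/k
δ = (10.791 + √(116.45 + 201721))/49.982 = (10.791 + 449.26)/49.982 = 9.2043 mm

9.20 mm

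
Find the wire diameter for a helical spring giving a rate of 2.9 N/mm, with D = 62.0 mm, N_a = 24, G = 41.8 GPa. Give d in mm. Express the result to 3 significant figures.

d = (8D³N_a·k / G)^(1/4) = (8·62.0³·24·2.9 / (41.8×10³))^0.25
  = (3174.7)^0.25 = 7.5063 mm

7.51 mm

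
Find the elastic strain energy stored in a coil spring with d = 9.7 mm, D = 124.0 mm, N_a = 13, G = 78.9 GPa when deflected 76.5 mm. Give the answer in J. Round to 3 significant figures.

k = Gd⁴/(8D³N_a) = (78.9×10³)(9.7⁴)/(8·124.0³·13) = 3.5226 N/mm
U = ½kδ² = 0.5 × 3.5226 × 76.5² = 10308 N·mm = 10.308 J

10.3 J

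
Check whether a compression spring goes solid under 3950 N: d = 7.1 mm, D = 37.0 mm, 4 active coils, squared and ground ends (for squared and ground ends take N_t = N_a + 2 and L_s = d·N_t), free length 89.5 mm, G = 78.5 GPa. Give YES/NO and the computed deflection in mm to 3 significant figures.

k = Gd⁴/(8D³N_a) = (78.5×10³)(7.1⁴)/(8·37.0³·4) = 123.07 N/mm
N_t = 6; L_s = 7.1·6 = 42.6 mm; δ_solid = L₀ − L_s = 89.5 − 42.6 = 46.9 mm
δ = F/k = 3950/123.07 = 32.096 mm
δ < δ_solid → spring does not go solid

NO, δ = 32.1 mm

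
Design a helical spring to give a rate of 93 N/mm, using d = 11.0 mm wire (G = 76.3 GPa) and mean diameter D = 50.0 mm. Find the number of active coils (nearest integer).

N_a = Gd⁴/(8D³k) = (76.3×10³ × 11.0⁴)/(8 × 50.0³ × 93)
    = 1.11711e+09 / 9.3e+07 = 12.01 → 12 coils

12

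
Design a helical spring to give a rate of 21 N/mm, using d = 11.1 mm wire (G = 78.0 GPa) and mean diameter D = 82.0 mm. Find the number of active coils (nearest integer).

13

N_a = Gd⁴/(8D³k) = (78.0×10³ × 11.1⁴)/(8 × 82.0³ × 21)
    = 1.18409e+09 / 9.26298e+07 = 12.78 → 13 coils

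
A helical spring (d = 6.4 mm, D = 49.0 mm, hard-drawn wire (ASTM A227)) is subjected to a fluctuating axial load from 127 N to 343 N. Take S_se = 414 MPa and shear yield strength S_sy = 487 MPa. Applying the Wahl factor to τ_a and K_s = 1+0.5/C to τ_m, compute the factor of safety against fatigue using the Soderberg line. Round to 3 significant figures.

C = D/d = 49.0/6.4 = 7.6562; K_W = (4C−1)/(4C−4)+0.615/C = 1.1930; K_s = 1+0.5/C = 1.0653
F_a = (F_max−F_min)/2 = 108 N; F_m = (F_max+F_min)/2 = 235 N
τ_a = K_W·8F_aD/(πd³) = 1.1930 × 51.407 = 61.328 MPa
τ_m = K_s·8F_mD/(πd³) = 1.0653 × 111.86 = 119.16 MPa
Soderberg: 1/n_f = τ_a/S_se + τ_m/S_sy = 61.328/414 + 119.16/487 = 0.14814 + 0.24469 = 0.39282
n_f = 1/0.39282 = 2.546

2.55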